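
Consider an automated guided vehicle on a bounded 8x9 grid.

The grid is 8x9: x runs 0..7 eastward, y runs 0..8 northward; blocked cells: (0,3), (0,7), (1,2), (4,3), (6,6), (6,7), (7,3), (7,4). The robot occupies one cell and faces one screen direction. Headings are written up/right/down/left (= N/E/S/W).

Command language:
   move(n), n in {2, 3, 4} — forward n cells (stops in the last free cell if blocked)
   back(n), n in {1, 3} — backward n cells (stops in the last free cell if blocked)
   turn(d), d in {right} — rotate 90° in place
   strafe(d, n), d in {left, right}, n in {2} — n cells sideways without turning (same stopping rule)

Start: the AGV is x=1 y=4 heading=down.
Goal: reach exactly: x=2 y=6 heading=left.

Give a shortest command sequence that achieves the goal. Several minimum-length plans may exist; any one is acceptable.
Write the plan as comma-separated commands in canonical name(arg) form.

start: x=1 y=4 heading=down
step 1 (turn(right)): x=1 y=4 heading=left
step 2 (back(1)): x=2 y=4 heading=left
step 3 (strafe(right, 2)): x=2 y=6 heading=left
minimal: 3 command(s), checked below 3.

turn(right), back(1), strafe(right, 2)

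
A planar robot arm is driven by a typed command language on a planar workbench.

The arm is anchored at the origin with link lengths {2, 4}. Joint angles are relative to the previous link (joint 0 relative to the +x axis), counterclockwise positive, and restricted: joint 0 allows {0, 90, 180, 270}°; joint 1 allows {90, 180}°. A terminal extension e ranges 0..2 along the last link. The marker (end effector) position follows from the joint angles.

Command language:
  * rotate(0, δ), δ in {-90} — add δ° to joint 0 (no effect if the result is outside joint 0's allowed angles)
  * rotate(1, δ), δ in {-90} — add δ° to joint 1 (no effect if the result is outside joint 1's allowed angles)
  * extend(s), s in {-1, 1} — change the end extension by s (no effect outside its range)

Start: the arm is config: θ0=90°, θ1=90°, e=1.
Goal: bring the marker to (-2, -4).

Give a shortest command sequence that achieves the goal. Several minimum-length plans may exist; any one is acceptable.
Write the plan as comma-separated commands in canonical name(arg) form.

extend(-1), rotate(0, -90), rotate(0, -90), rotate(0, -90)

initial: config: θ0=90°, θ1=90°, e=1
step 1 (extend(-1)): config: θ0=90°, θ1=90°, e=0
step 2 (rotate(0, -90)): config: θ0=0°, θ1=90°, e=0
step 3 (rotate(0, -90)): config: θ0=270°, θ1=90°, e=0
step 4 (rotate(0, -90)): config: θ0=180°, θ1=90°, e=0
shorter routes all fall short; 4 is best.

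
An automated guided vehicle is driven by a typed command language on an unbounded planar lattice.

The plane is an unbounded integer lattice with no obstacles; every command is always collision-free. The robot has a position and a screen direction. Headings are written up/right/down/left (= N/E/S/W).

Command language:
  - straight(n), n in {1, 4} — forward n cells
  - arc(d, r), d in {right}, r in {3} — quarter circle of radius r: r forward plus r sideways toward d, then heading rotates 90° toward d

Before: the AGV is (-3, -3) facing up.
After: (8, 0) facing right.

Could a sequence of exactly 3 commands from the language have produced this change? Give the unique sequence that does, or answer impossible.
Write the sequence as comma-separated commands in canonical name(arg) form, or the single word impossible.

arc(right, 3), straight(4), straight(4)

key: running straight(4) before arc(right, 3) would end elsewhere — order is forced
from: (-3, -3) facing up
[1] after arc(right, 3): (0, 0) facing right
[2] after straight(4): (4, 0) facing right
[3] after straight(4): (8, 0) facing right
uniquely the one of 27 3-step routes that fits.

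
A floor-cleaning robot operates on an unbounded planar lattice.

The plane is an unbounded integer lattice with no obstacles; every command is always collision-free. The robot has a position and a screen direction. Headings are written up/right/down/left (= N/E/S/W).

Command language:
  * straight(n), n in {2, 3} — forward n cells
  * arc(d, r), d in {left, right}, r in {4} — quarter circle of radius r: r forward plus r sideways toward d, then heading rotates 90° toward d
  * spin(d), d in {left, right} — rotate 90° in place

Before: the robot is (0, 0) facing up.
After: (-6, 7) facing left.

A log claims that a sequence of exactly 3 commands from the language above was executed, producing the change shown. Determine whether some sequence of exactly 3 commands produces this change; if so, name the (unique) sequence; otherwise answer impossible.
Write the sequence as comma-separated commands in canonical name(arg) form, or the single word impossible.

straight(3), arc(left, 4), straight(2)

key: cell and facing (now W) both changed — the 3 commands mix motion and turning
start: (0, 0) facing up
t=1 straight(3) ⇒ (0, 3) facing up
t=2 arc(left, 4) ⇒ (-4, 7) facing left
t=3 straight(2) ⇒ (-6, 7) facing left
uniquely the one of 216 3-step routes that fits.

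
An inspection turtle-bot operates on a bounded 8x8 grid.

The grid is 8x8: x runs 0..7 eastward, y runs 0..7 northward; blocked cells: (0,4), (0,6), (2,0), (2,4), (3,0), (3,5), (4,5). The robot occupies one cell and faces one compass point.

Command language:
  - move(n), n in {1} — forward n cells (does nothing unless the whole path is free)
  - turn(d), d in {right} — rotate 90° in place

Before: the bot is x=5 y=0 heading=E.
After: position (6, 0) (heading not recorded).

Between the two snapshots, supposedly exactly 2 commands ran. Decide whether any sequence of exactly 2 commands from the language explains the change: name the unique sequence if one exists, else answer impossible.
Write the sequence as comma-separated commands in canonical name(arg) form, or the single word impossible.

key: order matters: swapping move(1) and turn(right) lands elsewhere
from: x=5 y=0 heading=E
t=1 move(1) ⇒ x=6 y=0 heading=E
t=2 turn(right) ⇒ x=6 y=0 heading=S
uniquely the one of 4 2-step routes that fits.

move(1), turn(right)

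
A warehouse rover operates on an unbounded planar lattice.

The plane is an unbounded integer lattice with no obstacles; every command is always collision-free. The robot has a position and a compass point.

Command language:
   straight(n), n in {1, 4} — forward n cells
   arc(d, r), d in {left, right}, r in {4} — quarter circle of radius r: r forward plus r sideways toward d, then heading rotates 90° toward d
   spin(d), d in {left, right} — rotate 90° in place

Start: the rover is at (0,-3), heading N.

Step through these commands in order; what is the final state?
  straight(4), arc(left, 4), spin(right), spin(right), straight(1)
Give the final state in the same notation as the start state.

at (-3,5), heading E

t0: at (0,-3), heading N
t=1 straight(4) ⇒ at (0,1), heading N
t=2 arc(left, 4) ⇒ at (-4,5), heading W
t=3 spin(right) ⇒ at (-4,5), heading N
t=4 spin(right) ⇒ at (-4,5), heading E
t=5 straight(1) ⇒ at (-3,5), heading E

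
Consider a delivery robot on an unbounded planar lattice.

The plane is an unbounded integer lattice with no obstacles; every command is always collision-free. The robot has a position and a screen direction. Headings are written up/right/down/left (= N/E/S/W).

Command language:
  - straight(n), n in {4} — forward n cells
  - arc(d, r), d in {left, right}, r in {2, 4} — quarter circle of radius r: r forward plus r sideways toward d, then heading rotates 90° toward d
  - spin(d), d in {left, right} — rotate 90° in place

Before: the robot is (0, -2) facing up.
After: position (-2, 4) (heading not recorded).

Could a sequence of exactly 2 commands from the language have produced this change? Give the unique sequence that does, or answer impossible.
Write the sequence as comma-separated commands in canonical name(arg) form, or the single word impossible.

key: order matters: swapping straight(4) and arc(left, 2) lands elsewhere
from: (0, -2) facing up
t=1 straight(4) ⇒ (0, 2) facing up
t=2 arc(left, 2) ⇒ (-2, 4) facing left
no other 2-command option fits: unique.

straight(4), arc(left, 2)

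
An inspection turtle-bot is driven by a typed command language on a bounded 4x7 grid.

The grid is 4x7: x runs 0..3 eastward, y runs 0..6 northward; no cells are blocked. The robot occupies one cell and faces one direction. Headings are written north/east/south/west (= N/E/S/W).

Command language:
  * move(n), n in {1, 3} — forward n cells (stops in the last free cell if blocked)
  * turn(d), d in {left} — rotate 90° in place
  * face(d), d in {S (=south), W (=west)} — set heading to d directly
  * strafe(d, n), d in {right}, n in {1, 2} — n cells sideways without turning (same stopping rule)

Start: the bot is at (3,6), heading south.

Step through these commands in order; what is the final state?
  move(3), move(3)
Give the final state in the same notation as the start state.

at (3,0), heading south

begin: at (3,6), heading south
t=1 move(3) ⇒ at (3,3), heading south
t=2 move(3) ⇒ at (3,0), heading south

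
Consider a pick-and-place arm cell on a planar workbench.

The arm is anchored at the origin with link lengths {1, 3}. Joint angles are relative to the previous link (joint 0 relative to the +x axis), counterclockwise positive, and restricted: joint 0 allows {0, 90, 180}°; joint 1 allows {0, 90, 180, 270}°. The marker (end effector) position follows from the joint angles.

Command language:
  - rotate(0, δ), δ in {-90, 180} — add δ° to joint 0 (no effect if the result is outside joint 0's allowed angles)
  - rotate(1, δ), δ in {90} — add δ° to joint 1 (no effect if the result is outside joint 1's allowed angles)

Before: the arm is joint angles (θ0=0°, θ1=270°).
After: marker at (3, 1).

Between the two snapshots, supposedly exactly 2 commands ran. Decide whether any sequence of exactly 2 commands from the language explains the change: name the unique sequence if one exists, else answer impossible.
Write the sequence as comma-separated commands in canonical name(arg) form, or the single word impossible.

rotate(0, 180), rotate(0, -90)

key: running rotate(0, -90) before rotate(0, 180) would end elsewhere — order is forced
start: joint angles (θ0=0°, θ1=270°)
t=1 rotate(0, 180) ⇒ joint angles (θ0=180°, θ1=270°)
t=2 rotate(0, -90) ⇒ joint angles (θ0=90°, θ1=270°)
no rival 2-sequence matches.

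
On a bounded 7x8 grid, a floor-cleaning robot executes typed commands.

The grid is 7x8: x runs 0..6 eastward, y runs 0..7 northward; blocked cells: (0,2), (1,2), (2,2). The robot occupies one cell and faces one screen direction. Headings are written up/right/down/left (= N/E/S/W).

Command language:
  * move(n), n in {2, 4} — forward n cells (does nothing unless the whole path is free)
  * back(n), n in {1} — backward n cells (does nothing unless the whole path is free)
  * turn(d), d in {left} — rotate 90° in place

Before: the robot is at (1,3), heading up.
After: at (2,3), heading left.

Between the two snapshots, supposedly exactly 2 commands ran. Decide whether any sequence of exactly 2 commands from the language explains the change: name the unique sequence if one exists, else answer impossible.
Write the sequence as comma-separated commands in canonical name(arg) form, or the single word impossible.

key: position moved to (2,3) AND the heading swung to W — translation plus rotation needed
from: at (1,3), heading up
t=1 turn(left) ⇒ at (1,3), heading left
t=2 back(1) ⇒ at (2,3), heading left
no other 2-command option fits: unique.

turn(left), back(1)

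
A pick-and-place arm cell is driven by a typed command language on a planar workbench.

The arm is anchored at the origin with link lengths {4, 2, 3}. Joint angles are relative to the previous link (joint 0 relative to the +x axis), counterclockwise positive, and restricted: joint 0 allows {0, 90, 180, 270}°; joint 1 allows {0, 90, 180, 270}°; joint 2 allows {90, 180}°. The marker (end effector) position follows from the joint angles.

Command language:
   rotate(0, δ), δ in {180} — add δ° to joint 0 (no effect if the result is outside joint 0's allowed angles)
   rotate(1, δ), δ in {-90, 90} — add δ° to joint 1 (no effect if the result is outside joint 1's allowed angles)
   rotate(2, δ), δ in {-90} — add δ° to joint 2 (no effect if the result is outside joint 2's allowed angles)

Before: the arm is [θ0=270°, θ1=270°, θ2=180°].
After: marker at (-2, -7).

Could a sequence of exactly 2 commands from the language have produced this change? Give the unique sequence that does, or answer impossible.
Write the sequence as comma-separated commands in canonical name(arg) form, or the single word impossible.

from: [θ0=270°, θ1=270°, θ2=180°]
1. rotate(2, -90) → [θ0=270°, θ1=270°, θ2=90°]
2. rotate(2, -90) → [θ0=270°, θ1=270°, θ2=90°]
uniquely the one of 16 2-step routes that fits.

rotate(2, -90), rotate(2, -90)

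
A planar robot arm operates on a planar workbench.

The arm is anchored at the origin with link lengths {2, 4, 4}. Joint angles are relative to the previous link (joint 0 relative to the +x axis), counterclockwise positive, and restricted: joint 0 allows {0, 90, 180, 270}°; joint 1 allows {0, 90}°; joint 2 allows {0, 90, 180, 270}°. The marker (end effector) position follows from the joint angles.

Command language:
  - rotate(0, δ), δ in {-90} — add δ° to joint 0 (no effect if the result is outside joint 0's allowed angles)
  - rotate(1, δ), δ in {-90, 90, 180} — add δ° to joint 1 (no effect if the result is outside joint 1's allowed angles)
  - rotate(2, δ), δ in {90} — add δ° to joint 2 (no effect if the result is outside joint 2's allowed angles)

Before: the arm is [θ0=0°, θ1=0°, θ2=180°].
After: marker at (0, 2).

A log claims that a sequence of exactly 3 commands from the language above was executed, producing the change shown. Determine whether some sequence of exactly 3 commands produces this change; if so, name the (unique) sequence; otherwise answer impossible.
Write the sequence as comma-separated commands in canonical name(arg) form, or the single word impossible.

rotate(0, -90), rotate(0, -90), rotate(0, -90)

from: [θ0=0°, θ1=0°, θ2=180°]
[1] after rotate(0, -90): [θ0=270°, θ1=0°, θ2=180°]
[2] after rotate(0, -90): [θ0=180°, θ1=0°, θ2=180°]
[3] after rotate(0, -90): [θ0=90°, θ1=0°, θ2=180°]
all 125 alternatives checked — unique.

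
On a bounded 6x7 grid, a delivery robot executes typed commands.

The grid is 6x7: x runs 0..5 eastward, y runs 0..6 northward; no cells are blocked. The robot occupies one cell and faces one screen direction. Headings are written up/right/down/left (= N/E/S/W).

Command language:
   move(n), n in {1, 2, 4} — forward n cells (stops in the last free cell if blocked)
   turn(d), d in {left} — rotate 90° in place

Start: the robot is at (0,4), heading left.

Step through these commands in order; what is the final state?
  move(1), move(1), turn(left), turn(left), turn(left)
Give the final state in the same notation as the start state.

at (0,4), heading up

start: at (0,4), heading left
[1] after move(1): at (0,4), heading left
[2] after move(1): at (0,4), heading left
[3] after turn(left): at (0,4), heading down
[4] after turn(left): at (0,4), heading right
[5] after turn(left): at (0,4), heading up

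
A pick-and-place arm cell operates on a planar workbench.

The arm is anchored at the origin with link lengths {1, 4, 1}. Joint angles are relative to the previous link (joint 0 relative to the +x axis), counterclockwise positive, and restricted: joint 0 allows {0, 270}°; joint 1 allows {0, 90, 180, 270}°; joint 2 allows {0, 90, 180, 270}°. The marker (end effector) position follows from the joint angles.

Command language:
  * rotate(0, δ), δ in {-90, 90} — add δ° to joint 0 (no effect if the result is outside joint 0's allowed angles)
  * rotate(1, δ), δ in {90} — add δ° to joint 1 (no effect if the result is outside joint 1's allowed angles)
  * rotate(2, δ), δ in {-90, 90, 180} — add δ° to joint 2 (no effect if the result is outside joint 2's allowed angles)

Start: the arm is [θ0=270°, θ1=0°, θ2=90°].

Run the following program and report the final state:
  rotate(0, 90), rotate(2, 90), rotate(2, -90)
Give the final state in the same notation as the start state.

from: [θ0=270°, θ1=0°, θ2=90°]
t=1 rotate(0, 90) ⇒ [θ0=0°, θ1=0°, θ2=90°]
t=2 rotate(2, 90) ⇒ [θ0=0°, θ1=0°, θ2=180°]
t=3 rotate(2, -90) ⇒ [θ0=0°, θ1=0°, θ2=90°]

[θ0=0°, θ1=0°, θ2=90°]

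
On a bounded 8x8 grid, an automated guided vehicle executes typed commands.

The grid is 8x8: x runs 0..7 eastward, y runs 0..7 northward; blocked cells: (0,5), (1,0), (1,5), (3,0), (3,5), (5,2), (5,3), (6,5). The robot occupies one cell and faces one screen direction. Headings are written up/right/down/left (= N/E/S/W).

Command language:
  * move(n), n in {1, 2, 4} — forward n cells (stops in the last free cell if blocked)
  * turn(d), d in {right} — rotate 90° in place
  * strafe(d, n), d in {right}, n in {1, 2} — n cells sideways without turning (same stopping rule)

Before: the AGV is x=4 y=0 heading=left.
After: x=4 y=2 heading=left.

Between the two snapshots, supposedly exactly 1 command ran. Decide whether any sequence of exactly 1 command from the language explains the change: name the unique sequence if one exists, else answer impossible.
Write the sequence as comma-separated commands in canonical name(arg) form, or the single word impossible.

strafe(right, 2)

key: heading stays W — the single command does not turn
from: x=4 y=0 heading=left
1. strafe(right, 2) → x=4 y=2 heading=left
uniquely the one of 6 1-step routes that fits.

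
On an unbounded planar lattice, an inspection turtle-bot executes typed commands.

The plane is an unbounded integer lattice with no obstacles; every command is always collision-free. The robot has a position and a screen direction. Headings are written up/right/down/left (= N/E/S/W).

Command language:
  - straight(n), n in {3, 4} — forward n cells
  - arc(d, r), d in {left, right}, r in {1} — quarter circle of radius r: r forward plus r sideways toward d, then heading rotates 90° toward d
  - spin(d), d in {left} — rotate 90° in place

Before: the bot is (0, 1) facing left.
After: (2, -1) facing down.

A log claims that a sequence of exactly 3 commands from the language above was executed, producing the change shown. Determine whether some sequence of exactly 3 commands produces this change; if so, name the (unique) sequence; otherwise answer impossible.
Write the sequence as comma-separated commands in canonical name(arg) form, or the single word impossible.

spin(left), arc(left, 1), arc(right, 1)

key: order matters: swapping spin(left) and arc(right, 1) lands elsewhere
begin: (0, 1) facing left
t=1 spin(left) ⇒ (0, 1) facing down
t=2 arc(left, 1) ⇒ (1, 0) facing right
t=3 arc(right, 1) ⇒ (2, -1) facing down
uniquely the one of 125 3-step routes that fits.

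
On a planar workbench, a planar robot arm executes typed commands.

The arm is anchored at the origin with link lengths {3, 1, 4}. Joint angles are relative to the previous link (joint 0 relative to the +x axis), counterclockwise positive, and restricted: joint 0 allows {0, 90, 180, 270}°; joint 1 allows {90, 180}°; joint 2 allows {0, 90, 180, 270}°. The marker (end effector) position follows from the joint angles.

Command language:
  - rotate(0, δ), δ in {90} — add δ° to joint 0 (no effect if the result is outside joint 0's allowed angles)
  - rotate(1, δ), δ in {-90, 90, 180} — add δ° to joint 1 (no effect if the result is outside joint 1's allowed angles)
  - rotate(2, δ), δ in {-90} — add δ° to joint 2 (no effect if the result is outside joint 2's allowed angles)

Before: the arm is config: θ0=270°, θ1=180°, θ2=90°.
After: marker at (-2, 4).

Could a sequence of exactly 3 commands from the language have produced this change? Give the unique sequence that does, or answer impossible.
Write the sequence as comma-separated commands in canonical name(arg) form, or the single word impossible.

start: config: θ0=270°, θ1=180°, θ2=90°
1. rotate(0, 90) → config: θ0=0°, θ1=180°, θ2=90°
2. rotate(0, 90) → config: θ0=90°, θ1=180°, θ2=90°
3. rotate(0, 90) → config: θ0=180°, θ1=180°, θ2=90°
uniquely the one of 125 3-step routes that fits.

rotate(0, 90), rotate(0, 90), rotate(0, 90)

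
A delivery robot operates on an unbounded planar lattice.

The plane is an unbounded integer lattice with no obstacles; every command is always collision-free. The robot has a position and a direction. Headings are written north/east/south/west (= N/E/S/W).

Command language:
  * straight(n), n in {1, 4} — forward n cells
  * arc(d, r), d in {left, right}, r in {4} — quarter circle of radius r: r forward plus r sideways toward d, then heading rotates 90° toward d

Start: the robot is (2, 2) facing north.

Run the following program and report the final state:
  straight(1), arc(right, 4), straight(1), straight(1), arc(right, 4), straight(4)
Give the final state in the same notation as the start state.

(12, -1) facing south

begin: (2, 2) facing north
1. straight(1) → (2, 3) facing north
2. arc(right, 4) → (6, 7) facing east
3. straight(1) → (7, 7) facing east
4. straight(1) → (8, 7) facing east
5. arc(right, 4) → (12, 3) facing south
6. straight(4) → (12, -1) facing south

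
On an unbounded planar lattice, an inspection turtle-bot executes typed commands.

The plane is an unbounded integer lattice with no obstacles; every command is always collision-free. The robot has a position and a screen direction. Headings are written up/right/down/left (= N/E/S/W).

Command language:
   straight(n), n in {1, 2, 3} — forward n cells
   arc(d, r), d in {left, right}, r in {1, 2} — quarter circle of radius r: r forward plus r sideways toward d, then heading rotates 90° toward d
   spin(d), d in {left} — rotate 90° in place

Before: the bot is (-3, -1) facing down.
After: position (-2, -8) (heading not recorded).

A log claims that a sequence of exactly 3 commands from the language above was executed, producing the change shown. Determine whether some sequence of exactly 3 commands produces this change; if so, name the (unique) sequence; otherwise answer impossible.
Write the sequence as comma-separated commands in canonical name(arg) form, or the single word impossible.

key: running arc(left, 1) before straight(3) would end elsewhere — order is forced
begin: (-3, -1) facing down
[1] after straight(3): (-3, -4) facing down
[2] after straight(3): (-3, -7) facing down
[3] after arc(left, 1): (-2, -8) facing right
all 512 alternatives checked — unique.

straight(3), straight(3), arc(left, 1)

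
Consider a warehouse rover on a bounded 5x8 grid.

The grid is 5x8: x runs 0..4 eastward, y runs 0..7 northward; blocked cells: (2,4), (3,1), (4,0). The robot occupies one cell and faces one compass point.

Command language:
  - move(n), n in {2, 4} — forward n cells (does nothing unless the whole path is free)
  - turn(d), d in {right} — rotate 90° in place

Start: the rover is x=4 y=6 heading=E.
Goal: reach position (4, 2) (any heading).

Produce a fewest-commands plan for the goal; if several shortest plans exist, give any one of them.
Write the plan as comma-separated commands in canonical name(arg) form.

begin: x=4 y=6 heading=E
t=1 turn(right) ⇒ x=4 y=6 heading=S
t=2 move(4) ⇒ x=4 y=2 heading=S
no 1-step plan works, so 2 is optimal.

turn(right), move(4)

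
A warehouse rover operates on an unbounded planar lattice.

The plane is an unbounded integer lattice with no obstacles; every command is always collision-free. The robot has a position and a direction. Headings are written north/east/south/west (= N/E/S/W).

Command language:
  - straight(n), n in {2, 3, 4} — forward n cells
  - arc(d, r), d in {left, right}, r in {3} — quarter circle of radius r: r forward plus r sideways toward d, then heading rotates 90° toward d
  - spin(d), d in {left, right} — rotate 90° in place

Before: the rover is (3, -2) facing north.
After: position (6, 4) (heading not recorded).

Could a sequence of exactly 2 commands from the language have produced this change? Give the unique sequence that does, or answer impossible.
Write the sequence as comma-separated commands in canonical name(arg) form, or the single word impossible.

key: running arc(right, 3) before straight(3) would end elsewhere — order is forced
start: (3, -2) facing north
t=1 straight(3) ⇒ (3, 1) facing north
t=2 arc(right, 3) ⇒ (6, 4) facing east
uniquely the one of 49 2-step routes that fits.

straight(3), arc(right, 3)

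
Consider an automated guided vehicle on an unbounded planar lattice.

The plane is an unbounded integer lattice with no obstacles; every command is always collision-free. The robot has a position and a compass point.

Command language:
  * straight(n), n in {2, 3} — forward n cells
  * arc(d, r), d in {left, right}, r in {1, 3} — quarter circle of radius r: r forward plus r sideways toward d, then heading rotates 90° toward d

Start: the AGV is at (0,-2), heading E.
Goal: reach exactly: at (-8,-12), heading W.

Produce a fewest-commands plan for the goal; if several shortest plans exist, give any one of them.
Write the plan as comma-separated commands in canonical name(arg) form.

arc(right, 1), arc(right, 3), arc(left, 3), arc(right, 3)

begin: at (0,-2), heading E
t=1 arc(right, 1) ⇒ at (1,-3), heading S
t=2 arc(right, 3) ⇒ at (-2,-6), heading W
t=3 arc(left, 3) ⇒ at (-5,-9), heading S
t=4 arc(right, 3) ⇒ at (-8,-12), heading W
shorter routes all fall short; 4 is best.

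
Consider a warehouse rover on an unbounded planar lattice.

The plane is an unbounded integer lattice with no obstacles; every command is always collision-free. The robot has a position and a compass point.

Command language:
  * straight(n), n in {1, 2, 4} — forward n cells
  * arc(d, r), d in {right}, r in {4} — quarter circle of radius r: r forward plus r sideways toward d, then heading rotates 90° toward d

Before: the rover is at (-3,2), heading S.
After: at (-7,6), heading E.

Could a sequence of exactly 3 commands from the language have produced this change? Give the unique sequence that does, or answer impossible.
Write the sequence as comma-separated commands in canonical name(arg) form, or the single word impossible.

key: cell and facing (now E) both changed — the 3 commands mix motion and turning
start: at (-3,2), heading S
t=1 arc(right, 4) ⇒ at (-7,-2), heading W
t=2 arc(right, 4) ⇒ at (-11,2), heading N
t=3 arc(right, 4) ⇒ at (-7,6), heading E
all 64 alternatives checked — unique.

arc(right, 4), arc(right, 4), arc(right, 4)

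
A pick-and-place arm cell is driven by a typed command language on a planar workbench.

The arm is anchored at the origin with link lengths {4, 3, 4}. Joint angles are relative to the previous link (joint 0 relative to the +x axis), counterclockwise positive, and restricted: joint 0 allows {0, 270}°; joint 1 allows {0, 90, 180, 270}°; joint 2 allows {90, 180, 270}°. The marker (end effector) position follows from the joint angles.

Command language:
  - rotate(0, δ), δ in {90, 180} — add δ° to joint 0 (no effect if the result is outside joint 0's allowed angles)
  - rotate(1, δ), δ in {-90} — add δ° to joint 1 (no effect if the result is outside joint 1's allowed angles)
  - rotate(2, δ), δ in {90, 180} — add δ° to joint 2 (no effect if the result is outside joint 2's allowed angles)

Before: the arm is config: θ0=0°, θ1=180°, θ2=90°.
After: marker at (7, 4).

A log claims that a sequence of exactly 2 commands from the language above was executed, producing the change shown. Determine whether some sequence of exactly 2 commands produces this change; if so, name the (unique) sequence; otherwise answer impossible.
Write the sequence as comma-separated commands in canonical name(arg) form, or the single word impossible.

initial: config: θ0=0°, θ1=180°, θ2=90°
[1] after rotate(1, -90): config: θ0=0°, θ1=90°, θ2=90°
[2] after rotate(1, -90): config: θ0=0°, θ1=0°, θ2=90°
all 25 alternatives checked — unique.

rotate(1, -90), rotate(1, -90)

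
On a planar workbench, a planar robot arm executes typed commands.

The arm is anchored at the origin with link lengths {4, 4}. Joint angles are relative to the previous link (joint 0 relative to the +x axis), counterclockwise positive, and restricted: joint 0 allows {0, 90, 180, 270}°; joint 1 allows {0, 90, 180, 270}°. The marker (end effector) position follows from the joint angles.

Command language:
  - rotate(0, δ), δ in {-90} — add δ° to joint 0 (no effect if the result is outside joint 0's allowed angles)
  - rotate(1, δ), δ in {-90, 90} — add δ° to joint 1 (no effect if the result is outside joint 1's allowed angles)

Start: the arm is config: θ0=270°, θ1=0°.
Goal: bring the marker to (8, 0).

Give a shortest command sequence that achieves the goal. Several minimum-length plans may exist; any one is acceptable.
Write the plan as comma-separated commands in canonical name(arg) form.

rotate(0, -90), rotate(0, -90), rotate(0, -90)

begin: config: θ0=270°, θ1=0°
step 1 (rotate(0, -90)): config: θ0=180°, θ1=0°
step 2 (rotate(0, -90)): config: θ0=90°, θ1=0°
step 3 (rotate(0, -90)): config: θ0=0°, θ1=0°
minimal: 3 command(s), checked below 3.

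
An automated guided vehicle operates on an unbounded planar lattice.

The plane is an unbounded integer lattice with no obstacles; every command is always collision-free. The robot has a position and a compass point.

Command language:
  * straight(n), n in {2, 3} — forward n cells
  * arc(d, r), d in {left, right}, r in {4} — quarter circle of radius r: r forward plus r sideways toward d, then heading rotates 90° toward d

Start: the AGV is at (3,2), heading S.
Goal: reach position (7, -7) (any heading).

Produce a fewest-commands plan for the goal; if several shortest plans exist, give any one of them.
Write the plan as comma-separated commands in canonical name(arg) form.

straight(3), straight(2), arc(left, 4)

t0: at (3,2), heading S
step 1 (straight(3)): at (3,-1), heading S
step 2 (straight(2)): at (3,-3), heading S
step 3 (arc(left, 4)): at (7,-7), heading E
minimal: 3 command(s), checked below 3.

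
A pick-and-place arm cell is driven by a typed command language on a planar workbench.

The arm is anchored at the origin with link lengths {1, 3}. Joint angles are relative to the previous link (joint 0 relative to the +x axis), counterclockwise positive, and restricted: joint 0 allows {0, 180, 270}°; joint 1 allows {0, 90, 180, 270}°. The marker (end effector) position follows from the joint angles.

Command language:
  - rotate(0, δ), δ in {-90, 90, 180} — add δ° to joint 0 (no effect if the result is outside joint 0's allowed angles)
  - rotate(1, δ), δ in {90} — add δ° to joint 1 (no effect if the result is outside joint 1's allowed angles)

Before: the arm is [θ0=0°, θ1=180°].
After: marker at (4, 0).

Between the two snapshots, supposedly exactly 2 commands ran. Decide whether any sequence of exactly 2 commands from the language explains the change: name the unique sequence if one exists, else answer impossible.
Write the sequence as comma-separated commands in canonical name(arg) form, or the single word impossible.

start: [θ0=0°, θ1=180°]
step 1 (rotate(1, 90)): [θ0=0°, θ1=270°]
step 2 (rotate(1, 90)): [θ0=0°, θ1=0°]
uniquely the one of 16 2-step routes that fits.

rotate(1, 90), rotate(1, 90)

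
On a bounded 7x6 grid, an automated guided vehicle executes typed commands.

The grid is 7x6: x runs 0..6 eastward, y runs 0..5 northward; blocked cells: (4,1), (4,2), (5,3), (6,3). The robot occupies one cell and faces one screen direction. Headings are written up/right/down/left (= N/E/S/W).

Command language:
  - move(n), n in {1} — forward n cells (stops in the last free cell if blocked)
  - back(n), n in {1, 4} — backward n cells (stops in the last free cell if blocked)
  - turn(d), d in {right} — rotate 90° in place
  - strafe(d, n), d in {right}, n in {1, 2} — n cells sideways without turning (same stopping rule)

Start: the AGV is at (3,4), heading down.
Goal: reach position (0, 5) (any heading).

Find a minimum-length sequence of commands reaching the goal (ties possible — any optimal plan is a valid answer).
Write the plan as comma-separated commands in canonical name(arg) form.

back(1), strafe(right, 2), strafe(right, 2)

t0: at (3,4), heading down
t=1 back(1) ⇒ at (3,5), heading down
t=2 strafe(right, 2) ⇒ at (1,5), heading down
t=3 strafe(right, 2) ⇒ at (0,5), heading down
shorter routes all fall short; 3 is best.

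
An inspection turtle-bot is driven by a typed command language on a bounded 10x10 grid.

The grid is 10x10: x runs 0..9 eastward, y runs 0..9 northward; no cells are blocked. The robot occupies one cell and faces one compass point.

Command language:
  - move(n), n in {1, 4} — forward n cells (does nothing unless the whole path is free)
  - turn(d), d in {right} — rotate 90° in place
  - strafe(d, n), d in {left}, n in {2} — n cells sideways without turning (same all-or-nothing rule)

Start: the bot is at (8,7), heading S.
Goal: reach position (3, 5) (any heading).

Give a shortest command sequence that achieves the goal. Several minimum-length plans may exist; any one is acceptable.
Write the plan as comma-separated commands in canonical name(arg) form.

begin: at (8,7), heading S
step 1 (turn(right)): at (8,7), heading W
step 2 (move(1)): at (7,7), heading W
step 3 (move(4)): at (3,7), heading W
step 4 (strafe(left, 2)): at (3,5), heading W
minimal: 4 command(s), checked below 4.

turn(right), move(1), move(4), strafe(left, 2)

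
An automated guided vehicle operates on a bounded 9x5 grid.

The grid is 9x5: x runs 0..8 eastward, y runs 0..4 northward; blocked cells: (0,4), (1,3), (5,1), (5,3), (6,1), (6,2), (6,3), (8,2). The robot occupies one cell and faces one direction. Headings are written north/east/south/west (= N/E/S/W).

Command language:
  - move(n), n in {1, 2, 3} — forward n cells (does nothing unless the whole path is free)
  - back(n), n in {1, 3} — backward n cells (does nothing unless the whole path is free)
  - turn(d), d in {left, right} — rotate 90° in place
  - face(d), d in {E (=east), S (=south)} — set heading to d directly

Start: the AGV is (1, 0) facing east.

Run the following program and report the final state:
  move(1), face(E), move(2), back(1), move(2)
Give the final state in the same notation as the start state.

begin: (1, 0) facing east
[1] after move(1): (2, 0) facing east
[2] after face(E): (2, 0) facing east
[3] after move(2): (4, 0) facing east
[4] after back(1): (3, 0) facing east
[5] after move(2): (5, 0) facing east

(5, 0) facing east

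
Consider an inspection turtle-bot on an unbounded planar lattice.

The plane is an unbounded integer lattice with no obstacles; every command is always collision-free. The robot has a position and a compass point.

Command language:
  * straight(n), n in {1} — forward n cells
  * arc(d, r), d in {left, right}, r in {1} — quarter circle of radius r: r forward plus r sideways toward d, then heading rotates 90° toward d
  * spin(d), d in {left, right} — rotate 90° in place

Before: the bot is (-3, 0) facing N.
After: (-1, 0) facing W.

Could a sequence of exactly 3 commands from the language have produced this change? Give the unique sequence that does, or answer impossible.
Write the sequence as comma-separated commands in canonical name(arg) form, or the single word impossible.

key: cell and facing (now W) both changed — the 3 commands mix motion and turning
t0: (-3, 0) facing N
t=1 arc(right, 1) ⇒ (-2, 1) facing E
t=2 arc(right, 1) ⇒ (-1, 0) facing S
t=3 spin(right) ⇒ (-1, 0) facing W
all 125 alternatives checked — unique.

arc(right, 1), arc(right, 1), spin(right)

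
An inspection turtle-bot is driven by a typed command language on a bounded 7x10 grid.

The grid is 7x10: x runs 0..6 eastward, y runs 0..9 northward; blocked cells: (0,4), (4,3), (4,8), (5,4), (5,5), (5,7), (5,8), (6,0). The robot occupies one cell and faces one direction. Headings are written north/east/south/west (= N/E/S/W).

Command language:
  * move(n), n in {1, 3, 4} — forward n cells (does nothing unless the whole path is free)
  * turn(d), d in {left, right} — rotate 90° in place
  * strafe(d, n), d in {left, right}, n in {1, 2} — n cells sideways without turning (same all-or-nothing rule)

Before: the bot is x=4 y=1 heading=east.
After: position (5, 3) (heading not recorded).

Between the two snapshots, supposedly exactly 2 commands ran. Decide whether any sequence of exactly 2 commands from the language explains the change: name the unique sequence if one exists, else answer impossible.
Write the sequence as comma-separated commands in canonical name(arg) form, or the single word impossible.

key: order matters: swapping move(1) and strafe(left, 2) lands elsewhere
start: x=4 y=1 heading=east
step 1 (move(1)): x=5 y=1 heading=east
step 2 (strafe(left, 2)): x=5 y=3 heading=east
no rival 2-sequence matches.

move(1), strafe(left, 2)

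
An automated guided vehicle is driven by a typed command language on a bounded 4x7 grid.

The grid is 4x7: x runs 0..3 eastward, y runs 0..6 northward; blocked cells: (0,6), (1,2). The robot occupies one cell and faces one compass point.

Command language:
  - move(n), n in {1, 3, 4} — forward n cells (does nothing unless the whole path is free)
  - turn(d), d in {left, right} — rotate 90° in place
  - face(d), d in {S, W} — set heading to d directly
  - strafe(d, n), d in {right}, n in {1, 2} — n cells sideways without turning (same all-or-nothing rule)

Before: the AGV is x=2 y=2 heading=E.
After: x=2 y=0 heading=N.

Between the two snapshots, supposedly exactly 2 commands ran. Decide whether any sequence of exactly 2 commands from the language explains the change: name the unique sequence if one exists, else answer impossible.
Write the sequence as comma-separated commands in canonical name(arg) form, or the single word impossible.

key: running turn(left) before strafe(right, 2) would end elsewhere — order is forced
start: x=2 y=2 heading=E
[1] after strafe(right, 2): x=2 y=0 heading=E
[2] after turn(left): x=2 y=0 heading=N
all 81 alternatives checked — unique.

strafe(right, 2), turn(left)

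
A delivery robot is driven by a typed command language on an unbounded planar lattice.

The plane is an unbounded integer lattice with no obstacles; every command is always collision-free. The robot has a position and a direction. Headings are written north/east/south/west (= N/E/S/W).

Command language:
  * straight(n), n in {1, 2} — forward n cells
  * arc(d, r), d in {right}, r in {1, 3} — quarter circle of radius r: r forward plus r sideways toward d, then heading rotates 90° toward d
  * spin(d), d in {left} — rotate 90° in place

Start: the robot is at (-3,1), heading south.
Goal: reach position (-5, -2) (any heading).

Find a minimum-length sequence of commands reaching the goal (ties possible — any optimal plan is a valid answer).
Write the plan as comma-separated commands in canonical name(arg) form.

straight(2), arc(right, 1), straight(1)

initial: at (-3,1), heading south
t=1 straight(2) ⇒ at (-3,-1), heading south
t=2 arc(right, 1) ⇒ at (-4,-2), heading west
t=3 straight(1) ⇒ at (-5,-2), heading west
minimal: 3 command(s), checked below 3.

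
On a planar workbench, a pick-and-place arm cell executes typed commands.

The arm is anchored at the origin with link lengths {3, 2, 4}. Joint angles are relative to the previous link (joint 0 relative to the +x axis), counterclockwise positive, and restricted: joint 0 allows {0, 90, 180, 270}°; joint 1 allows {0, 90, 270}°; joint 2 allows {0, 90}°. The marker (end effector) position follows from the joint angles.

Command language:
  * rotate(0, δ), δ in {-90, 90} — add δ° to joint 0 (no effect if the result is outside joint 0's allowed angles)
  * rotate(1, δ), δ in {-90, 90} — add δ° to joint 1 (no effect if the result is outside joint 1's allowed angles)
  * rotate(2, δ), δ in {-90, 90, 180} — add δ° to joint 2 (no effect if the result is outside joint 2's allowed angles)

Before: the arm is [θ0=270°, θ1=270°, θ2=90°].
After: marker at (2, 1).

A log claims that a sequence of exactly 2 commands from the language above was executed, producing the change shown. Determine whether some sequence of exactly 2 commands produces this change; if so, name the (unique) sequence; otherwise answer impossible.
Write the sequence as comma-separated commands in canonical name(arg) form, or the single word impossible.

rotate(1, 90), rotate(1, 90)

initial: [θ0=270°, θ1=270°, θ2=90°]
t=1 rotate(1, 90) ⇒ [θ0=270°, θ1=0°, θ2=90°]
t=2 rotate(1, 90) ⇒ [θ0=270°, θ1=90°, θ2=90°]
no rival 2-sequence matches.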